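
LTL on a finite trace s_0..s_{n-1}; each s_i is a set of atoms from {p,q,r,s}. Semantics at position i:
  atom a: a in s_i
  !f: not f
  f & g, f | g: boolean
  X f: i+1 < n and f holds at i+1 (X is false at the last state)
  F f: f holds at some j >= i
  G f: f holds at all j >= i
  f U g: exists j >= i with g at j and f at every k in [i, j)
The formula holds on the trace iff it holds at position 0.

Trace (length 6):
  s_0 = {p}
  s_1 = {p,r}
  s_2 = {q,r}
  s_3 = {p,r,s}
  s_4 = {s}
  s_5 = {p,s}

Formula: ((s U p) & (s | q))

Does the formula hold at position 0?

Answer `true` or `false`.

Answer: false

Derivation:
s_0={p}: ((s U p) & (s | q))=False (s U p)=True s=False p=True (s | q)=False q=False
s_1={p,r}: ((s U p) & (s | q))=False (s U p)=True s=False p=True (s | q)=False q=False
s_2={q,r}: ((s U p) & (s | q))=False (s U p)=False s=False p=False (s | q)=True q=True
s_3={p,r,s}: ((s U p) & (s | q))=True (s U p)=True s=True p=True (s | q)=True q=False
s_4={s}: ((s U p) & (s | q))=True (s U p)=True s=True p=False (s | q)=True q=False
s_5={p,s}: ((s U p) & (s | q))=True (s U p)=True s=True p=True (s | q)=True q=False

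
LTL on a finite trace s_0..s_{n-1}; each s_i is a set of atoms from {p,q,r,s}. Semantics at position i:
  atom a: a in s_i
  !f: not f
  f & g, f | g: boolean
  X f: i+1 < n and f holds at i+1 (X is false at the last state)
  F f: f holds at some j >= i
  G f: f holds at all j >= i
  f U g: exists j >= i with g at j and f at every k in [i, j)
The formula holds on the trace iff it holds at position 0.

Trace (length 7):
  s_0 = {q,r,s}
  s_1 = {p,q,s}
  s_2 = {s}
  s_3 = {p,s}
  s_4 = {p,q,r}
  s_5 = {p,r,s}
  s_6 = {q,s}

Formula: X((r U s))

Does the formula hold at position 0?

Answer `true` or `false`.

s_0={q,r,s}: X((r U s))=True (r U s)=True r=True s=True
s_1={p,q,s}: X((r U s))=True (r U s)=True r=False s=True
s_2={s}: X((r U s))=True (r U s)=True r=False s=True
s_3={p,s}: X((r U s))=True (r U s)=True r=False s=True
s_4={p,q,r}: X((r U s))=True (r U s)=True r=True s=False
s_5={p,r,s}: X((r U s))=True (r U s)=True r=True s=True
s_6={q,s}: X((r U s))=False (r U s)=True r=False s=True

Answer: true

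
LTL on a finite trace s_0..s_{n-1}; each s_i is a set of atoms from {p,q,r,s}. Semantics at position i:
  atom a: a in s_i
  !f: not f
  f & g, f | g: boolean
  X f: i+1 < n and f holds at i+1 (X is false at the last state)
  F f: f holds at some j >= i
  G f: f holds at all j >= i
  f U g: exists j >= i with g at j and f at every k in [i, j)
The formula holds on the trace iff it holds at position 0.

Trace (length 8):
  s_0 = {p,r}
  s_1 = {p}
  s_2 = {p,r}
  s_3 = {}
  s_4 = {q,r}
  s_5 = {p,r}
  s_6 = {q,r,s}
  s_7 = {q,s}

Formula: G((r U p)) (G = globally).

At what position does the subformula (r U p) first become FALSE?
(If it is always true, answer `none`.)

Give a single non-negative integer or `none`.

s_0={p,r}: (r U p)=True r=True p=True
s_1={p}: (r U p)=True r=False p=True
s_2={p,r}: (r U p)=True r=True p=True
s_3={}: (r U p)=False r=False p=False
s_4={q,r}: (r U p)=True r=True p=False
s_5={p,r}: (r U p)=True r=True p=True
s_6={q,r,s}: (r U p)=False r=True p=False
s_7={q,s}: (r U p)=False r=False p=False
G((r U p)) holds globally = False
First violation at position 3.

Answer: 3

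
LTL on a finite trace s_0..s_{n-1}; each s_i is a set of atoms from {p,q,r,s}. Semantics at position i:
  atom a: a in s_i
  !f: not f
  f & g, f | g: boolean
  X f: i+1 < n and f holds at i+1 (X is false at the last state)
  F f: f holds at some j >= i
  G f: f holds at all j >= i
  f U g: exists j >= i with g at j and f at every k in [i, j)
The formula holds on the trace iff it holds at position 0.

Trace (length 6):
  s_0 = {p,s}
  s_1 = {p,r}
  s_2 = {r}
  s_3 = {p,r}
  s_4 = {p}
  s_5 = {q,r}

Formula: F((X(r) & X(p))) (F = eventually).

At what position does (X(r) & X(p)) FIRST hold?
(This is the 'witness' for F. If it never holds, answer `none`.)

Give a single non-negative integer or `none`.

s_0={p,s}: (X(r) & X(p))=True X(r)=True r=False X(p)=True p=True
s_1={p,r}: (X(r) & X(p))=False X(r)=True r=True X(p)=False p=True
s_2={r}: (X(r) & X(p))=True X(r)=True r=True X(p)=True p=False
s_3={p,r}: (X(r) & X(p))=False X(r)=False r=True X(p)=True p=True
s_4={p}: (X(r) & X(p))=False X(r)=True r=False X(p)=False p=True
s_5={q,r}: (X(r) & X(p))=False X(r)=False r=True X(p)=False p=False
F((X(r) & X(p))) holds; first witness at position 0.

Answer: 0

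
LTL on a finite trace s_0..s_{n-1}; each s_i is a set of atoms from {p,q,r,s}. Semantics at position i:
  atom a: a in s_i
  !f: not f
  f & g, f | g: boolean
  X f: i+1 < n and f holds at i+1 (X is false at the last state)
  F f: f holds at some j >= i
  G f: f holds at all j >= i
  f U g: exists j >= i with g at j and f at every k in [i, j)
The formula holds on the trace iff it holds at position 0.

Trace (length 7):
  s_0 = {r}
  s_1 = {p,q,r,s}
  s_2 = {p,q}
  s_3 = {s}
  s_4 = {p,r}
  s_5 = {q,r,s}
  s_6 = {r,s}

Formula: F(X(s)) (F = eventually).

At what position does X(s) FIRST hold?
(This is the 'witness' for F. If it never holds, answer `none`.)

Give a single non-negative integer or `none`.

s_0={r}: X(s)=True s=False
s_1={p,q,r,s}: X(s)=False s=True
s_2={p,q}: X(s)=True s=False
s_3={s}: X(s)=False s=True
s_4={p,r}: X(s)=True s=False
s_5={q,r,s}: X(s)=True s=True
s_6={r,s}: X(s)=False s=True
F(X(s)) holds; first witness at position 0.

Answer: 0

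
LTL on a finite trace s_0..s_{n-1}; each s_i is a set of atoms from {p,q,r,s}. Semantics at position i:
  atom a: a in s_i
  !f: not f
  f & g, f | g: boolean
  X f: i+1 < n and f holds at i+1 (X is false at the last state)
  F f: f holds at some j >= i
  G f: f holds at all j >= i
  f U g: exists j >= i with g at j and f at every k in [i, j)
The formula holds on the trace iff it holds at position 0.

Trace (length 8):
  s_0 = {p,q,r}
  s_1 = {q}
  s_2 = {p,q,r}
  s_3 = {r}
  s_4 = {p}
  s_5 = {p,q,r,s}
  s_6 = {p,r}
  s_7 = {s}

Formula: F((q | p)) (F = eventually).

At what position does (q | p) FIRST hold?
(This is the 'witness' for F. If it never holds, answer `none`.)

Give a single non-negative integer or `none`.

s_0={p,q,r}: (q | p)=True q=True p=True
s_1={q}: (q | p)=True q=True p=False
s_2={p,q,r}: (q | p)=True q=True p=True
s_3={r}: (q | p)=False q=False p=False
s_4={p}: (q | p)=True q=False p=True
s_5={p,q,r,s}: (q | p)=True q=True p=True
s_6={p,r}: (q | p)=True q=False p=True
s_7={s}: (q | p)=False q=False p=False
F((q | p)) holds; first witness at position 0.

Answer: 0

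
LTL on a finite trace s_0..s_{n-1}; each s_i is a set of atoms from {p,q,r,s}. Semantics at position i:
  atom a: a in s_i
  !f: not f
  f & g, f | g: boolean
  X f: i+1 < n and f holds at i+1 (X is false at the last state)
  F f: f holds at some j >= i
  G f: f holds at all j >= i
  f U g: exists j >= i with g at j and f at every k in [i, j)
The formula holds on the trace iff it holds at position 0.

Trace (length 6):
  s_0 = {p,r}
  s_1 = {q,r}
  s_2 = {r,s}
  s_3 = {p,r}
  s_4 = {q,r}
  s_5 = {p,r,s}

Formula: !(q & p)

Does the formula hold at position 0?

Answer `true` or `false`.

s_0={p,r}: !(q & p)=True (q & p)=False q=False p=True
s_1={q,r}: !(q & p)=True (q & p)=False q=True p=False
s_2={r,s}: !(q & p)=True (q & p)=False q=False p=False
s_3={p,r}: !(q & p)=True (q & p)=False q=False p=True
s_4={q,r}: !(q & p)=True (q & p)=False q=True p=False
s_5={p,r,s}: !(q & p)=True (q & p)=False q=False p=True

Answer: true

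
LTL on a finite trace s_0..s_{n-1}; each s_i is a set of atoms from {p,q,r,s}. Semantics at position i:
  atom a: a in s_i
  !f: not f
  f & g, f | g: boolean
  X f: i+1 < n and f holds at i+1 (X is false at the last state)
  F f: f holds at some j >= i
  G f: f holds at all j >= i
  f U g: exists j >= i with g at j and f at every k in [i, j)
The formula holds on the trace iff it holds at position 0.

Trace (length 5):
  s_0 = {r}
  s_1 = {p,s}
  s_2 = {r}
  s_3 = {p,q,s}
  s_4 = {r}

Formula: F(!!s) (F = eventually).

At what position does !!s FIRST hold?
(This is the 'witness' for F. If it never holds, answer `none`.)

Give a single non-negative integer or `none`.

s_0={r}: !!s=False !s=True s=False
s_1={p,s}: !!s=True !s=False s=True
s_2={r}: !!s=False !s=True s=False
s_3={p,q,s}: !!s=True !s=False s=True
s_4={r}: !!s=False !s=True s=False
F(!!s) holds; first witness at position 1.

Answer: 1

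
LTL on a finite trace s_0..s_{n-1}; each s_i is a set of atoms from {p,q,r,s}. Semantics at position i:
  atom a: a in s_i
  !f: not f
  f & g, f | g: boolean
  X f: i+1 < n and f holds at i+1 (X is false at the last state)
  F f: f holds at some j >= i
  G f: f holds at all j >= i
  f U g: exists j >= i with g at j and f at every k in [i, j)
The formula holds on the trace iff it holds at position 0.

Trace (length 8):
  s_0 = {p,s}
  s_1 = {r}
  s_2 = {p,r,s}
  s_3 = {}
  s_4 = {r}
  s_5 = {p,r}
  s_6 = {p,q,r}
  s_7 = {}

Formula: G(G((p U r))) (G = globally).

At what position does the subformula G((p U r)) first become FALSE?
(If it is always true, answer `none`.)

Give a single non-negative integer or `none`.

Answer: 0

Derivation:
s_0={p,s}: G((p U r))=False (p U r)=True p=True r=False
s_1={r}: G((p U r))=False (p U r)=True p=False r=True
s_2={p,r,s}: G((p U r))=False (p U r)=True p=True r=True
s_3={}: G((p U r))=False (p U r)=False p=False r=False
s_4={r}: G((p U r))=False (p U r)=True p=False r=True
s_5={p,r}: G((p U r))=False (p U r)=True p=True r=True
s_6={p,q,r}: G((p U r))=False (p U r)=True p=True r=True
s_7={}: G((p U r))=False (p U r)=False p=False r=False
G(G((p U r))) holds globally = False
First violation at position 0.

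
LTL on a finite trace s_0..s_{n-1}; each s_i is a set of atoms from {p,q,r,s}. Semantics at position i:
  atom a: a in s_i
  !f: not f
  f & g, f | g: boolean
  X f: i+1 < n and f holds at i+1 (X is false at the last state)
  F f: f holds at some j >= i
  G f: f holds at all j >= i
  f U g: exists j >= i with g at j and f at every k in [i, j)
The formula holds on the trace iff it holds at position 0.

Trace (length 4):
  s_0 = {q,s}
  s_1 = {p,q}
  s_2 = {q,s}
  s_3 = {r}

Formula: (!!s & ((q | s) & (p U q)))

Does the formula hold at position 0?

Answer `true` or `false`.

Answer: true

Derivation:
s_0={q,s}: (!!s & ((q | s) & (p U q)))=True !!s=True !s=False s=True ((q | s) & (p U q))=True (q | s)=True q=True (p U q)=True p=False
s_1={p,q}: (!!s & ((q | s) & (p U q)))=False !!s=False !s=True s=False ((q | s) & (p U q))=True (q | s)=True q=True (p U q)=True p=True
s_2={q,s}: (!!s & ((q | s) & (p U q)))=True !!s=True !s=False s=True ((q | s) & (p U q))=True (q | s)=True q=True (p U q)=True p=False
s_3={r}: (!!s & ((q | s) & (p U q)))=False !!s=False !s=True s=False ((q | s) & (p U q))=False (q | s)=False q=False (p U q)=False p=False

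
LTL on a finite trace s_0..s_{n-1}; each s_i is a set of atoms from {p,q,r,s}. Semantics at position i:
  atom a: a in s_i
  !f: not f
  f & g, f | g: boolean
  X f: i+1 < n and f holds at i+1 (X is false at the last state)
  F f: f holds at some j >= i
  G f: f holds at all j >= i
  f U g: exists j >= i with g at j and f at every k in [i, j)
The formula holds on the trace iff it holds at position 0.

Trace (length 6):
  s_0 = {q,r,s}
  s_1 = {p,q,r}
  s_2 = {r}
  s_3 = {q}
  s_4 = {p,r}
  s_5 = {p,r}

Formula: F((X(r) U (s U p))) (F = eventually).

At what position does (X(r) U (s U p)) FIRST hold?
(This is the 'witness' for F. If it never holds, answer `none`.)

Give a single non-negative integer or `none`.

Answer: 0

Derivation:
s_0={q,r,s}: (X(r) U (s U p))=True X(r)=True r=True (s U p)=True s=True p=False
s_1={p,q,r}: (X(r) U (s U p))=True X(r)=True r=True (s U p)=True s=False p=True
s_2={r}: (X(r) U (s U p))=False X(r)=False r=True (s U p)=False s=False p=False
s_3={q}: (X(r) U (s U p))=True X(r)=True r=False (s U p)=False s=False p=False
s_4={p,r}: (X(r) U (s U p))=True X(r)=True r=True (s U p)=True s=False p=True
s_5={p,r}: (X(r) U (s U p))=True X(r)=False r=True (s U p)=True s=False p=True
F((X(r) U (s U p))) holds; first witness at position 0.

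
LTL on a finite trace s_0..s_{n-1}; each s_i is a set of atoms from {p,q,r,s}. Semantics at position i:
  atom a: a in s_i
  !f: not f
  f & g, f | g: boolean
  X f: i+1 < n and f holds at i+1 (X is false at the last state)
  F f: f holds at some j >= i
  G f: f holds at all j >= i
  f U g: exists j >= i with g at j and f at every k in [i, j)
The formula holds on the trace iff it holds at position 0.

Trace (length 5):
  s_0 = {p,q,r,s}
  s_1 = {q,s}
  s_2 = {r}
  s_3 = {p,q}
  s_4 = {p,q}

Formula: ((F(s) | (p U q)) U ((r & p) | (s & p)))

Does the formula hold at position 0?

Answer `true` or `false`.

s_0={p,q,r,s}: ((F(s) | (p U q)) U ((r & p) | (s & p)))=True (F(s) | (p U q))=True F(s)=True s=True (p U q)=True p=True q=True ((r & p) | (s & p))=True (r & p)=True r=True (s & p)=True
s_1={q,s}: ((F(s) | (p U q)) U ((r & p) | (s & p)))=False (F(s) | (p U q))=True F(s)=True s=True (p U q)=True p=False q=True ((r & p) | (s & p))=False (r & p)=False r=False (s & p)=False
s_2={r}: ((F(s) | (p U q)) U ((r & p) | (s & p)))=False (F(s) | (p U q))=False F(s)=False s=False (p U q)=False p=False q=False ((r & p) | (s & p))=False (r & p)=False r=True (s & p)=False
s_3={p,q}: ((F(s) | (p U q)) U ((r & p) | (s & p)))=False (F(s) | (p U q))=True F(s)=False s=False (p U q)=True p=True q=True ((r & p) | (s & p))=False (r & p)=False r=False (s & p)=False
s_4={p,q}: ((F(s) | (p U q)) U ((r & p) | (s & p)))=False (F(s) | (p U q))=True F(s)=False s=False (p U q)=True p=True q=True ((r & p) | (s & p))=False (r & p)=False r=False (s & p)=False

Answer: true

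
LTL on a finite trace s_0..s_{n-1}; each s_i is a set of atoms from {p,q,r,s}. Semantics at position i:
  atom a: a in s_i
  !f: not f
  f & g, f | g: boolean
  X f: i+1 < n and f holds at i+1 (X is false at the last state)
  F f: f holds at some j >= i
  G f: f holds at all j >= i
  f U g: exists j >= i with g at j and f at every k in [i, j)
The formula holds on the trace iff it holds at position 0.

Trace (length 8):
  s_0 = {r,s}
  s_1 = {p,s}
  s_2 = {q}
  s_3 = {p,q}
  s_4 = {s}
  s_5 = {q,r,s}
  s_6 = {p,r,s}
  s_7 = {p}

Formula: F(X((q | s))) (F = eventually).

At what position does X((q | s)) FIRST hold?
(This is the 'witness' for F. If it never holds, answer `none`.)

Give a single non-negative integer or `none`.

Answer: 0

Derivation:
s_0={r,s}: X((q | s))=True (q | s)=True q=False s=True
s_1={p,s}: X((q | s))=True (q | s)=True q=False s=True
s_2={q}: X((q | s))=True (q | s)=True q=True s=False
s_3={p,q}: X((q | s))=True (q | s)=True q=True s=False
s_4={s}: X((q | s))=True (q | s)=True q=False s=True
s_5={q,r,s}: X((q | s))=True (q | s)=True q=True s=True
s_6={p,r,s}: X((q | s))=False (q | s)=True q=False s=True
s_7={p}: X((q | s))=False (q | s)=False q=False s=False
F(X((q | s))) holds; first witness at position 0.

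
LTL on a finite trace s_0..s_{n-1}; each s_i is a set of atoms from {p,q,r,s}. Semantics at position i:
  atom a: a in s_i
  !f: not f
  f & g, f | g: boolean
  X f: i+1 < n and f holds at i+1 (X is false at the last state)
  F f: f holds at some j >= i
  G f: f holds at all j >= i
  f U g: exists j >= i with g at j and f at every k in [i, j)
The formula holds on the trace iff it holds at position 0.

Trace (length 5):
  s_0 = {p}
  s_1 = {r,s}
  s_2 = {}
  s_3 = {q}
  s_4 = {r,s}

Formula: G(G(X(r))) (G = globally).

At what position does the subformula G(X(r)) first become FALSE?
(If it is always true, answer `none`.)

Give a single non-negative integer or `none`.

Answer: 0

Derivation:
s_0={p}: G(X(r))=False X(r)=True r=False
s_1={r,s}: G(X(r))=False X(r)=False r=True
s_2={}: G(X(r))=False X(r)=False r=False
s_3={q}: G(X(r))=False X(r)=True r=False
s_4={r,s}: G(X(r))=False X(r)=False r=True
G(G(X(r))) holds globally = False
First violation at position 0.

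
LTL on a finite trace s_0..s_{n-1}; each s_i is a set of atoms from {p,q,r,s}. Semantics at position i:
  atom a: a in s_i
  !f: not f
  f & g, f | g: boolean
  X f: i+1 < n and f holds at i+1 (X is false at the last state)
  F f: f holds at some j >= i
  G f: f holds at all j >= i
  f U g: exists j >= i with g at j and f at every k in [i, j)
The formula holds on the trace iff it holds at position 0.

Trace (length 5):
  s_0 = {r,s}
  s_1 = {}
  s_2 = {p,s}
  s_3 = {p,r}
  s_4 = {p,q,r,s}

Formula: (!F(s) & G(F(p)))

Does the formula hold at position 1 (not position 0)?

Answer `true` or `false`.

Answer: false

Derivation:
s_0={r,s}: (!F(s) & G(F(p)))=False !F(s)=False F(s)=True s=True G(F(p))=True F(p)=True p=False
s_1={}: (!F(s) & G(F(p)))=False !F(s)=False F(s)=True s=False G(F(p))=True F(p)=True p=False
s_2={p,s}: (!F(s) & G(F(p)))=False !F(s)=False F(s)=True s=True G(F(p))=True F(p)=True p=True
s_3={p,r}: (!F(s) & G(F(p)))=False !F(s)=False F(s)=True s=False G(F(p))=True F(p)=True p=True
s_4={p,q,r,s}: (!F(s) & G(F(p)))=False !F(s)=False F(s)=True s=True G(F(p))=True F(p)=True p=True
Evaluating at position 1: result = False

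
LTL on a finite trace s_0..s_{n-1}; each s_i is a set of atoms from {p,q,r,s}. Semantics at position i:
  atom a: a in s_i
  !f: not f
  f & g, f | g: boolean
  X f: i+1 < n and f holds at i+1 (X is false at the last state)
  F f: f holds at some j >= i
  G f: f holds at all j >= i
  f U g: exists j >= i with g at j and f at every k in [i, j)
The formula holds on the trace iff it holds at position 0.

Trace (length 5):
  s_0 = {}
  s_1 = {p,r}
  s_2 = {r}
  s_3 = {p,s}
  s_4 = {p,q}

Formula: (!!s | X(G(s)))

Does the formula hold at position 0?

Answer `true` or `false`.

s_0={}: (!!s | X(G(s)))=False !!s=False !s=True s=False X(G(s))=False G(s)=False
s_1={p,r}: (!!s | X(G(s)))=False !!s=False !s=True s=False X(G(s))=False G(s)=False
s_2={r}: (!!s | X(G(s)))=False !!s=False !s=True s=False X(G(s))=False G(s)=False
s_3={p,s}: (!!s | X(G(s)))=True !!s=True !s=False s=True X(G(s))=False G(s)=False
s_4={p,q}: (!!s | X(G(s)))=False !!s=False !s=True s=False X(G(s))=False G(s)=False

Answer: false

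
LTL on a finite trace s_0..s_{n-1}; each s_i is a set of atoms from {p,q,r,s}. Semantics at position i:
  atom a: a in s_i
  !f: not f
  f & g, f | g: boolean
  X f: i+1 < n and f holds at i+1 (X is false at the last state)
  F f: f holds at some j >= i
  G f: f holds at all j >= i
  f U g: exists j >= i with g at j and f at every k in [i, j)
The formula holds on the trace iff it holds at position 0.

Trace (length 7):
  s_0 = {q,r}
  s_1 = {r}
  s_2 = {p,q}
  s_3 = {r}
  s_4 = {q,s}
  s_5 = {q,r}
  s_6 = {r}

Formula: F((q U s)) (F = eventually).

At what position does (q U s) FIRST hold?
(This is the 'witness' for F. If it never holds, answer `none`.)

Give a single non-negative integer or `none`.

Answer: 4

Derivation:
s_0={q,r}: (q U s)=False q=True s=False
s_1={r}: (q U s)=False q=False s=False
s_2={p,q}: (q U s)=False q=True s=False
s_3={r}: (q U s)=False q=False s=False
s_4={q,s}: (q U s)=True q=True s=True
s_5={q,r}: (q U s)=False q=True s=False
s_6={r}: (q U s)=False q=False s=False
F((q U s)) holds; first witness at position 4.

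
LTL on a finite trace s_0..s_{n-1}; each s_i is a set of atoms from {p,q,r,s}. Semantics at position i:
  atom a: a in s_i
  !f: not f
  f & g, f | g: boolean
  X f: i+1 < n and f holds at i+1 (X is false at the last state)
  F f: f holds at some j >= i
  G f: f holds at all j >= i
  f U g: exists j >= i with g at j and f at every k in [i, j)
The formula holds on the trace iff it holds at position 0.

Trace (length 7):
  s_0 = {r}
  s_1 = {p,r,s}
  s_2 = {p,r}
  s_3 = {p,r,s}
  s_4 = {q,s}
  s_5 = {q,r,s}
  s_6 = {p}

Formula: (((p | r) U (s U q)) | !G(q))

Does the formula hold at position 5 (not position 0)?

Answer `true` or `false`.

s_0={r}: (((p | r) U (s U q)) | !G(q))=True ((p | r) U (s U q))=True (p | r)=True p=False r=True (s U q)=False s=False q=False !G(q)=True G(q)=False
s_1={p,r,s}: (((p | r) U (s U q)) | !G(q))=True ((p | r) U (s U q))=True (p | r)=True p=True r=True (s U q)=False s=True q=False !G(q)=True G(q)=False
s_2={p,r}: (((p | r) U (s U q)) | !G(q))=True ((p | r) U (s U q))=True (p | r)=True p=True r=True (s U q)=False s=False q=False !G(q)=True G(q)=False
s_3={p,r,s}: (((p | r) U (s U q)) | !G(q))=True ((p | r) U (s U q))=True (p | r)=True p=True r=True (s U q)=True s=True q=False !G(q)=True G(q)=False
s_4={q,s}: (((p | r) U (s U q)) | !G(q))=True ((p | r) U (s U q))=True (p | r)=False p=False r=False (s U q)=True s=True q=True !G(q)=True G(q)=False
s_5={q,r,s}: (((p | r) U (s U q)) | !G(q))=True ((p | r) U (s U q))=True (p | r)=True p=False r=True (s U q)=True s=True q=True !G(q)=True G(q)=False
s_6={p}: (((p | r) U (s U q)) | !G(q))=True ((p | r) U (s U q))=False (p | r)=True p=True r=False (s U q)=False s=False q=False !G(q)=True G(q)=False
Evaluating at position 5: result = True

Answer: true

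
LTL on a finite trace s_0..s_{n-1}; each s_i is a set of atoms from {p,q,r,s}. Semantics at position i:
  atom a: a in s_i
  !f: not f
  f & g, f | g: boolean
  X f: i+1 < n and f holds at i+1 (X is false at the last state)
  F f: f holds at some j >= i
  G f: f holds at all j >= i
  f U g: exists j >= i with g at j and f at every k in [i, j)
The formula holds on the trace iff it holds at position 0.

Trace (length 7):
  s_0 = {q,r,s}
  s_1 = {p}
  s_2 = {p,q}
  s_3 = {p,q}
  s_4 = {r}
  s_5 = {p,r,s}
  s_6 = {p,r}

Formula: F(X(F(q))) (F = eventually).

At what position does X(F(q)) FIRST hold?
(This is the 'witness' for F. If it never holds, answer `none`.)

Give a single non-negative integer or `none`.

Answer: 0

Derivation:
s_0={q,r,s}: X(F(q))=True F(q)=True q=True
s_1={p}: X(F(q))=True F(q)=True q=False
s_2={p,q}: X(F(q))=True F(q)=True q=True
s_3={p,q}: X(F(q))=False F(q)=True q=True
s_4={r}: X(F(q))=False F(q)=False q=False
s_5={p,r,s}: X(F(q))=False F(q)=False q=False
s_6={p,r}: X(F(q))=False F(q)=False q=False
F(X(F(q))) holds; first witness at position 0.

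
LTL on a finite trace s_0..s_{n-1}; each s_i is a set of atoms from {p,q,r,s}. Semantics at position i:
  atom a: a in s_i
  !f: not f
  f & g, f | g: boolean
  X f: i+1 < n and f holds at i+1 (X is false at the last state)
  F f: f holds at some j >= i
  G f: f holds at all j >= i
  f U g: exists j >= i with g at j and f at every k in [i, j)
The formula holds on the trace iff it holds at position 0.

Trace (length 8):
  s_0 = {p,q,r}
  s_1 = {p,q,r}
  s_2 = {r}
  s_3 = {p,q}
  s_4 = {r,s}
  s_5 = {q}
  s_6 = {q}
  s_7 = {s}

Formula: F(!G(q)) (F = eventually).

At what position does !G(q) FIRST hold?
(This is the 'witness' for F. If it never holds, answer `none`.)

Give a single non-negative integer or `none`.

Answer: 0

Derivation:
s_0={p,q,r}: !G(q)=True G(q)=False q=True
s_1={p,q,r}: !G(q)=True G(q)=False q=True
s_2={r}: !G(q)=True G(q)=False q=False
s_3={p,q}: !G(q)=True G(q)=False q=True
s_4={r,s}: !G(q)=True G(q)=False q=False
s_5={q}: !G(q)=True G(q)=False q=True
s_6={q}: !G(q)=True G(q)=False q=True
s_7={s}: !G(q)=True G(q)=False q=False
F(!G(q)) holds; first witness at position 0.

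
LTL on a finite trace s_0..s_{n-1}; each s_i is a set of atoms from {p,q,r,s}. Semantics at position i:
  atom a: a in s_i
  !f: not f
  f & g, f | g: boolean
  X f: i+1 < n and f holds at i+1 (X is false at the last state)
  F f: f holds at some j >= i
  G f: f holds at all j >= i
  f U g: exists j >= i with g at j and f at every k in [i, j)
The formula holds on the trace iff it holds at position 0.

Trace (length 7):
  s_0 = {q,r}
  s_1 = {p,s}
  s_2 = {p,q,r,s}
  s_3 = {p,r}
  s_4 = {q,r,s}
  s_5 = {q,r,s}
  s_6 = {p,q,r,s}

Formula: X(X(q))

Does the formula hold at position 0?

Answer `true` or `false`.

s_0={q,r}: X(X(q))=True X(q)=False q=True
s_1={p,s}: X(X(q))=False X(q)=True q=False
s_2={p,q,r,s}: X(X(q))=True X(q)=False q=True
s_3={p,r}: X(X(q))=True X(q)=True q=False
s_4={q,r,s}: X(X(q))=True X(q)=True q=True
s_5={q,r,s}: X(X(q))=False X(q)=True q=True
s_6={p,q,r,s}: X(X(q))=False X(q)=False q=True

Answer: true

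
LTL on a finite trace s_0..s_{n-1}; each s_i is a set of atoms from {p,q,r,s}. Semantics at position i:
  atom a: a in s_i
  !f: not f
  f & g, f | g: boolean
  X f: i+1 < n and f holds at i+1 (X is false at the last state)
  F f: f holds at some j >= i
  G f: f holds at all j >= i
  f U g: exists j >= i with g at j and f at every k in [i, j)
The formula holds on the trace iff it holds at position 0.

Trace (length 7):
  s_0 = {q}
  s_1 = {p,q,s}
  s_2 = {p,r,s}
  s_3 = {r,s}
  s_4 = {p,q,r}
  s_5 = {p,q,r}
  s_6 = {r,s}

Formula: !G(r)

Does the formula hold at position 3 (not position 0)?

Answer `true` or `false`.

s_0={q}: !G(r)=True G(r)=False r=False
s_1={p,q,s}: !G(r)=True G(r)=False r=False
s_2={p,r,s}: !G(r)=False G(r)=True r=True
s_3={r,s}: !G(r)=False G(r)=True r=True
s_4={p,q,r}: !G(r)=False G(r)=True r=True
s_5={p,q,r}: !G(r)=False G(r)=True r=True
s_6={r,s}: !G(r)=False G(r)=True r=True
Evaluating at position 3: result = False

Answer: false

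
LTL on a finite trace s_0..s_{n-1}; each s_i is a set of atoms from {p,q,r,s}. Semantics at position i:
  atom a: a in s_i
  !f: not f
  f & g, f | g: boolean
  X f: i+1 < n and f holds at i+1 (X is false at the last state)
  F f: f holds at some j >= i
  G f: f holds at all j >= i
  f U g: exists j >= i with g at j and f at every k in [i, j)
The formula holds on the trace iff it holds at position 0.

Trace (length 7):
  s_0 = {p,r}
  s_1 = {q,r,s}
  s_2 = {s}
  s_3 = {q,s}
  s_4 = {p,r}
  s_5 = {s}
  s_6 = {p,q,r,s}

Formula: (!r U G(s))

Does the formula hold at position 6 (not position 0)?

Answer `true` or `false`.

Answer: true

Derivation:
s_0={p,r}: (!r U G(s))=False !r=False r=True G(s)=False s=False
s_1={q,r,s}: (!r U G(s))=False !r=False r=True G(s)=False s=True
s_2={s}: (!r U G(s))=False !r=True r=False G(s)=False s=True
s_3={q,s}: (!r U G(s))=False !r=True r=False G(s)=False s=True
s_4={p,r}: (!r U G(s))=False !r=False r=True G(s)=False s=False
s_5={s}: (!r U G(s))=True !r=True r=False G(s)=True s=True
s_6={p,q,r,s}: (!r U G(s))=True !r=False r=True G(s)=True s=True
Evaluating at position 6: result = True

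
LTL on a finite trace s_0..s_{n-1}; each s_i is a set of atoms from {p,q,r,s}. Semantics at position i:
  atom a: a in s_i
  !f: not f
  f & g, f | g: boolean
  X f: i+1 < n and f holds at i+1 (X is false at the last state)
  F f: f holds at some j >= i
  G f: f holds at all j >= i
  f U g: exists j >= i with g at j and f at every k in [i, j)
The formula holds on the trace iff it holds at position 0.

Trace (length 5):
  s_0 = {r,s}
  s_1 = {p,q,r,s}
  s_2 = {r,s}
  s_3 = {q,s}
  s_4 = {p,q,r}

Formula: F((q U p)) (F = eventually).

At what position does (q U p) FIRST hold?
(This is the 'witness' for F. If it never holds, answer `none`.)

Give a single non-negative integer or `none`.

s_0={r,s}: (q U p)=False q=False p=False
s_1={p,q,r,s}: (q U p)=True q=True p=True
s_2={r,s}: (q U p)=False q=False p=False
s_3={q,s}: (q U p)=True q=True p=False
s_4={p,q,r}: (q U p)=True q=True p=True
F((q U p)) holds; first witness at position 1.

Answer: 1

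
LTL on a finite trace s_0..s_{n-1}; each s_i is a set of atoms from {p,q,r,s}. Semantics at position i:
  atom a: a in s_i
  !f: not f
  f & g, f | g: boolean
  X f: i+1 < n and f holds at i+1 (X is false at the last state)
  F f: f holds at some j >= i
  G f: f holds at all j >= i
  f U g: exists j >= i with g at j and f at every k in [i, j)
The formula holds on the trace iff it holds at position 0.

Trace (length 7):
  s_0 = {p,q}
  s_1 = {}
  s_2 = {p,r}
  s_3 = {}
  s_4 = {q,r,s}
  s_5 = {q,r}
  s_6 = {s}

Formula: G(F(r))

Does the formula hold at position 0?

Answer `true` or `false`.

Answer: false

Derivation:
s_0={p,q}: G(F(r))=False F(r)=True r=False
s_1={}: G(F(r))=False F(r)=True r=False
s_2={p,r}: G(F(r))=False F(r)=True r=True
s_3={}: G(F(r))=False F(r)=True r=False
s_4={q,r,s}: G(F(r))=False F(r)=True r=True
s_5={q,r}: G(F(r))=False F(r)=True r=True
s_6={s}: G(F(r))=False F(r)=False r=False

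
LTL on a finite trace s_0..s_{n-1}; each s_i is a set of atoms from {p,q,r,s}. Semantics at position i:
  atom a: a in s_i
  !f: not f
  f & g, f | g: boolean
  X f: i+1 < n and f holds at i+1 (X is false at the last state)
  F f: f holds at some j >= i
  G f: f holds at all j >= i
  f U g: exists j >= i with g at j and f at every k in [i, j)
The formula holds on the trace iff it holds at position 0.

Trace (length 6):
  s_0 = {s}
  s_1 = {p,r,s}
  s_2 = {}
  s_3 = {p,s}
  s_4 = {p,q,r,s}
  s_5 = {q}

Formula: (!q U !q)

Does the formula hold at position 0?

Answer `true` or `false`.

s_0={s}: (!q U !q)=True !q=True q=False
s_1={p,r,s}: (!q U !q)=True !q=True q=False
s_2={}: (!q U !q)=True !q=True q=False
s_3={p,s}: (!q U !q)=True !q=True q=False
s_4={p,q,r,s}: (!q U !q)=False !q=False q=True
s_5={q}: (!q U !q)=False !q=False q=True

Answer: true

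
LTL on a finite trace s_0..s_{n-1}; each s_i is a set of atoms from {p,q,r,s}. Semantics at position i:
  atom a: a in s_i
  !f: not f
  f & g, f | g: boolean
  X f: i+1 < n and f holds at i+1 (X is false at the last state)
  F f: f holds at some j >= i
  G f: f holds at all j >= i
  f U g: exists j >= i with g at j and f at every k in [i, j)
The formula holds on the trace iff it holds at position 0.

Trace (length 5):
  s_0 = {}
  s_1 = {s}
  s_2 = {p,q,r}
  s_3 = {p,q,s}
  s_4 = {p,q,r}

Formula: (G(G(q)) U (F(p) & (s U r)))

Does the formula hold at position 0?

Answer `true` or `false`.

s_0={}: (G(G(q)) U (F(p) & (s U r)))=False G(G(q))=False G(q)=False q=False (F(p) & (s U r))=False F(p)=True p=False (s U r)=False s=False r=False
s_1={s}: (G(G(q)) U (F(p) & (s U r)))=True G(G(q))=False G(q)=False q=False (F(p) & (s U r))=True F(p)=True p=False (s U r)=True s=True r=False
s_2={p,q,r}: (G(G(q)) U (F(p) & (s U r)))=True G(G(q))=True G(q)=True q=True (F(p) & (s U r))=True F(p)=True p=True (s U r)=True s=False r=True
s_3={p,q,s}: (G(G(q)) U (F(p) & (s U r)))=True G(G(q))=True G(q)=True q=True (F(p) & (s U r))=True F(p)=True p=True (s U r)=True s=True r=False
s_4={p,q,r}: (G(G(q)) U (F(p) & (s U r)))=True G(G(q))=True G(q)=True q=True (F(p) & (s U r))=True F(p)=True p=True (s U r)=True s=False r=True

Answer: false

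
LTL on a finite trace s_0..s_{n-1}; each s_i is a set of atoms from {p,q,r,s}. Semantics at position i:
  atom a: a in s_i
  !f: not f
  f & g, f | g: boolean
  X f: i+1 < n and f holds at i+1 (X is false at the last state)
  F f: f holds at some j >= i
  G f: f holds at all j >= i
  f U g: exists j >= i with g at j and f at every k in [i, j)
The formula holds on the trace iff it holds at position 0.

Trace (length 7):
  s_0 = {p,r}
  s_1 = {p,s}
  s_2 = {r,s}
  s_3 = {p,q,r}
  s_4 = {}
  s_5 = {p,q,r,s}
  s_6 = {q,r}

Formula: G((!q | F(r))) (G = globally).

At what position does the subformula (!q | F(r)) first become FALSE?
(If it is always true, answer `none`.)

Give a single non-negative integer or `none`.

Answer: none

Derivation:
s_0={p,r}: (!q | F(r))=True !q=True q=False F(r)=True r=True
s_1={p,s}: (!q | F(r))=True !q=True q=False F(r)=True r=False
s_2={r,s}: (!q | F(r))=True !q=True q=False F(r)=True r=True
s_3={p,q,r}: (!q | F(r))=True !q=False q=True F(r)=True r=True
s_4={}: (!q | F(r))=True !q=True q=False F(r)=True r=False
s_5={p,q,r,s}: (!q | F(r))=True !q=False q=True F(r)=True r=True
s_6={q,r}: (!q | F(r))=True !q=False q=True F(r)=True r=True
G((!q | F(r))) holds globally = True
No violation — formula holds at every position.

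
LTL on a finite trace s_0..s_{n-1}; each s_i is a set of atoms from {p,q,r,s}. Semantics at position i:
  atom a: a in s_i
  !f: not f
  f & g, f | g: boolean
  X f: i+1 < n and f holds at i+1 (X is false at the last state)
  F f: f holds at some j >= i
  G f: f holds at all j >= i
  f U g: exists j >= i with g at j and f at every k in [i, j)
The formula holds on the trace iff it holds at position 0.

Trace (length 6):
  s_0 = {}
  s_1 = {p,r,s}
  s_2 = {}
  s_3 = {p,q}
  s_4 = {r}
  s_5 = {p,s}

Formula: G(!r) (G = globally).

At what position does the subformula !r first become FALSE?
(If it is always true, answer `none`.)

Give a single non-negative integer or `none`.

Answer: 1

Derivation:
s_0={}: !r=True r=False
s_1={p,r,s}: !r=False r=True
s_2={}: !r=True r=False
s_3={p,q}: !r=True r=False
s_4={r}: !r=False r=True
s_5={p,s}: !r=True r=False
G(!r) holds globally = False
First violation at position 1.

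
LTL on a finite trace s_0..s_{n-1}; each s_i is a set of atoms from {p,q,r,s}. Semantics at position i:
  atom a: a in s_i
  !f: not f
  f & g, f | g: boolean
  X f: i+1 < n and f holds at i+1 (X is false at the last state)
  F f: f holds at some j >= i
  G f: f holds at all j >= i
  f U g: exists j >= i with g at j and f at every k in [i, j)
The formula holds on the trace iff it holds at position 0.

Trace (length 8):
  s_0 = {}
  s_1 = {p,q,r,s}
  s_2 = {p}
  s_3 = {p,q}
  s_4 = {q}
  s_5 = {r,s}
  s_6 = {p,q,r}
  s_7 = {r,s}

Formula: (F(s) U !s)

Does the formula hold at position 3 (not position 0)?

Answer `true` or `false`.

Answer: true

Derivation:
s_0={}: (F(s) U !s)=True F(s)=True s=False !s=True
s_1={p,q,r,s}: (F(s) U !s)=True F(s)=True s=True !s=False
s_2={p}: (F(s) U !s)=True F(s)=True s=False !s=True
s_3={p,q}: (F(s) U !s)=True F(s)=True s=False !s=True
s_4={q}: (F(s) U !s)=True F(s)=True s=False !s=True
s_5={r,s}: (F(s) U !s)=True F(s)=True s=True !s=False
s_6={p,q,r}: (F(s) U !s)=True F(s)=True s=False !s=True
s_7={r,s}: (F(s) U !s)=False F(s)=True s=True !s=False
Evaluating at position 3: result = True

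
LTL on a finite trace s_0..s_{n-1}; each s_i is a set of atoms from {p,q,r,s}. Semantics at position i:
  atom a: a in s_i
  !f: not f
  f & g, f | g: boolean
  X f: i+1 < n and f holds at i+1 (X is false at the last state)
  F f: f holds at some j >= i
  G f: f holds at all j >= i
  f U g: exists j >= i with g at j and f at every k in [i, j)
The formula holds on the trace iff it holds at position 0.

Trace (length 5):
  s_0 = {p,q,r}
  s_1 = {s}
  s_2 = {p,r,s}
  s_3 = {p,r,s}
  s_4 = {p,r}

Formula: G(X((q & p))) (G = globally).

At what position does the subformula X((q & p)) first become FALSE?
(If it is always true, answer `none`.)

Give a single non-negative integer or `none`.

s_0={p,q,r}: X((q & p))=False (q & p)=True q=True p=True
s_1={s}: X((q & p))=False (q & p)=False q=False p=False
s_2={p,r,s}: X((q & p))=False (q & p)=False q=False p=True
s_3={p,r,s}: X((q & p))=False (q & p)=False q=False p=True
s_4={p,r}: X((q & p))=False (q & p)=False q=False p=True
G(X((q & p))) holds globally = False
First violation at position 0.

Answer: 0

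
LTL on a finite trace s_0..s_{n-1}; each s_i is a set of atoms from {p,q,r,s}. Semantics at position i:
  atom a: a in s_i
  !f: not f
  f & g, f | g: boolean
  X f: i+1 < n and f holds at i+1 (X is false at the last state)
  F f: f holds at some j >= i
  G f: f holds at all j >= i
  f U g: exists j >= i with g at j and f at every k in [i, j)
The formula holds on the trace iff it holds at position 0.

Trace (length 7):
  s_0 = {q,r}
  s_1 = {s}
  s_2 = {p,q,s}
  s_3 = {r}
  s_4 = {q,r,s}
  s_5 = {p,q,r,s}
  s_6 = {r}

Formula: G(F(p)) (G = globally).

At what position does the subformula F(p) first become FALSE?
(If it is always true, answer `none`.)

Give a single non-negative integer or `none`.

Answer: 6

Derivation:
s_0={q,r}: F(p)=True p=False
s_1={s}: F(p)=True p=False
s_2={p,q,s}: F(p)=True p=True
s_3={r}: F(p)=True p=False
s_4={q,r,s}: F(p)=True p=False
s_5={p,q,r,s}: F(p)=True p=True
s_6={r}: F(p)=False p=False
G(F(p)) holds globally = False
First violation at position 6.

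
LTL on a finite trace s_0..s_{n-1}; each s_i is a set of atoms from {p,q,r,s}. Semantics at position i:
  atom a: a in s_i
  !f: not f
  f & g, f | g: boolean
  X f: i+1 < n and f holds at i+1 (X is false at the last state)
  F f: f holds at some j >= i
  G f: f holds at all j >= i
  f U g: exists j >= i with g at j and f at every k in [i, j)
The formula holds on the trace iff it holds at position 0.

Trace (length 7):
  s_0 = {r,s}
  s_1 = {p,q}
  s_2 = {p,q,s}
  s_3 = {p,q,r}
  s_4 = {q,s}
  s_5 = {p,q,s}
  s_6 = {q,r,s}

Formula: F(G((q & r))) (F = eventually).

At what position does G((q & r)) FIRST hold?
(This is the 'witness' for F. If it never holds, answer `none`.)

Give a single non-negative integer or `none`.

Answer: 6

Derivation:
s_0={r,s}: G((q & r))=False (q & r)=False q=False r=True
s_1={p,q}: G((q & r))=False (q & r)=False q=True r=False
s_2={p,q,s}: G((q & r))=False (q & r)=False q=True r=False
s_3={p,q,r}: G((q & r))=False (q & r)=True q=True r=True
s_4={q,s}: G((q & r))=False (q & r)=False q=True r=False
s_5={p,q,s}: G((q & r))=False (q & r)=False q=True r=False
s_6={q,r,s}: G((q & r))=True (q & r)=True q=True r=True
F(G((q & r))) holds; first witness at position 6.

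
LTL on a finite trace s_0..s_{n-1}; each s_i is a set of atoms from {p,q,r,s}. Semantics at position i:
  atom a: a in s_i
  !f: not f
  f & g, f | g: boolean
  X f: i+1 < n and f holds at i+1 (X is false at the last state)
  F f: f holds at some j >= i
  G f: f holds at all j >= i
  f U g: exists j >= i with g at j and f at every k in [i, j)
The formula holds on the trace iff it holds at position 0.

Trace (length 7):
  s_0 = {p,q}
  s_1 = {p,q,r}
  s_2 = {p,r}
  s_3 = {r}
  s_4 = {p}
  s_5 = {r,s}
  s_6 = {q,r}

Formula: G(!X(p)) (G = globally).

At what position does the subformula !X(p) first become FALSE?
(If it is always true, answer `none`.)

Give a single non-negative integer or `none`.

s_0={p,q}: !X(p)=False X(p)=True p=True
s_1={p,q,r}: !X(p)=False X(p)=True p=True
s_2={p,r}: !X(p)=True X(p)=False p=True
s_3={r}: !X(p)=False X(p)=True p=False
s_4={p}: !X(p)=True X(p)=False p=True
s_5={r,s}: !X(p)=True X(p)=False p=False
s_6={q,r}: !X(p)=True X(p)=False p=False
G(!X(p)) holds globally = False
First violation at position 0.

Answer: 0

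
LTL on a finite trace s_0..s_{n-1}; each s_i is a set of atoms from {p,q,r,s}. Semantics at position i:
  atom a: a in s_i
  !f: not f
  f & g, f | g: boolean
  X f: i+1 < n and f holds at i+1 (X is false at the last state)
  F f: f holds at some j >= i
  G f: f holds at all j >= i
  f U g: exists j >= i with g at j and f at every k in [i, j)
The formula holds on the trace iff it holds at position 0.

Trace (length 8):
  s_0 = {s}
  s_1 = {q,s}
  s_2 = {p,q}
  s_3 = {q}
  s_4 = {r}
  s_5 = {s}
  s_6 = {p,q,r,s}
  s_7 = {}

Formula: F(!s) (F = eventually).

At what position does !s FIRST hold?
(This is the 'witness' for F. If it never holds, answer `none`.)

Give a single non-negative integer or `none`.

Answer: 2

Derivation:
s_0={s}: !s=False s=True
s_1={q,s}: !s=False s=True
s_2={p,q}: !s=True s=False
s_3={q}: !s=True s=False
s_4={r}: !s=True s=False
s_5={s}: !s=False s=True
s_6={p,q,r,s}: !s=False s=True
s_7={}: !s=True s=False
F(!s) holds; first witness at position 2.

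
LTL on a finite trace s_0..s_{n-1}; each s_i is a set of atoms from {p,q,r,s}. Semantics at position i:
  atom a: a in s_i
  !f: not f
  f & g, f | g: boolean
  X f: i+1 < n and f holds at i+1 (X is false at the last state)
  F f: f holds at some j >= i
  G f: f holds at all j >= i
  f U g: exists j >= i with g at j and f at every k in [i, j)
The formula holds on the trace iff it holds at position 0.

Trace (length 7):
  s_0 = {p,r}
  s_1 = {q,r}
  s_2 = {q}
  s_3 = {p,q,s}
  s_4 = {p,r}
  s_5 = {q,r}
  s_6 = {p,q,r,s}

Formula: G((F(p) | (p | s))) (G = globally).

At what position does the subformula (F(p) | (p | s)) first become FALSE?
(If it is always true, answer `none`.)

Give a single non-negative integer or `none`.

s_0={p,r}: (F(p) | (p | s))=True F(p)=True p=True (p | s)=True s=False
s_1={q,r}: (F(p) | (p | s))=True F(p)=True p=False (p | s)=False s=False
s_2={q}: (F(p) | (p | s))=True F(p)=True p=False (p | s)=False s=False
s_3={p,q,s}: (F(p) | (p | s))=True F(p)=True p=True (p | s)=True s=True
s_4={p,r}: (F(p) | (p | s))=True F(p)=True p=True (p | s)=True s=False
s_5={q,r}: (F(p) | (p | s))=True F(p)=True p=False (p | s)=False s=False
s_6={p,q,r,s}: (F(p) | (p | s))=True F(p)=True p=True (p | s)=True s=True
G((F(p) | (p | s))) holds globally = True
No violation — formula holds at every position.

Answer: none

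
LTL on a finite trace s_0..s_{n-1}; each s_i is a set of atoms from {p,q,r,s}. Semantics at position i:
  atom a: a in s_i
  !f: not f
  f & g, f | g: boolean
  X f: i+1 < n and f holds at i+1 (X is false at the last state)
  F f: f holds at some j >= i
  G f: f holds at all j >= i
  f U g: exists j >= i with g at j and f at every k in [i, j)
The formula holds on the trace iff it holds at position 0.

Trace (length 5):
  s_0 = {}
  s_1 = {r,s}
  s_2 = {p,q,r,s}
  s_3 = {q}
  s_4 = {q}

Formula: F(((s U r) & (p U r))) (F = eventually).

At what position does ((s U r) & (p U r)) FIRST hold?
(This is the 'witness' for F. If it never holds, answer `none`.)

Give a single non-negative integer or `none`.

s_0={}: ((s U r) & (p U r))=False (s U r)=False s=False r=False (p U r)=False p=False
s_1={r,s}: ((s U r) & (p U r))=True (s U r)=True s=True r=True (p U r)=True p=False
s_2={p,q,r,s}: ((s U r) & (p U r))=True (s U r)=True s=True r=True (p U r)=True p=True
s_3={q}: ((s U r) & (p U r))=False (s U r)=False s=False r=False (p U r)=False p=False
s_4={q}: ((s U r) & (p U r))=False (s U r)=False s=False r=False (p U r)=False p=False
F(((s U r) & (p U r))) holds; first witness at position 1.

Answer: 1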